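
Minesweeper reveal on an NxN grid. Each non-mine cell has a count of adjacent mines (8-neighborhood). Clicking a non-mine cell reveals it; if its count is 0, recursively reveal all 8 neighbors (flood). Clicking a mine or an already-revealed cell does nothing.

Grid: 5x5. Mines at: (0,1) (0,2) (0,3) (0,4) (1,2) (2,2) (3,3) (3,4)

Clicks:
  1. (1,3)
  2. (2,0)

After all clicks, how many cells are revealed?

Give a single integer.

Click 1 (1,3) count=5: revealed 1 new [(1,3)] -> total=1
Click 2 (2,0) count=0: revealed 10 new [(1,0) (1,1) (2,0) (2,1) (3,0) (3,1) (3,2) (4,0) (4,1) (4,2)] -> total=11

Answer: 11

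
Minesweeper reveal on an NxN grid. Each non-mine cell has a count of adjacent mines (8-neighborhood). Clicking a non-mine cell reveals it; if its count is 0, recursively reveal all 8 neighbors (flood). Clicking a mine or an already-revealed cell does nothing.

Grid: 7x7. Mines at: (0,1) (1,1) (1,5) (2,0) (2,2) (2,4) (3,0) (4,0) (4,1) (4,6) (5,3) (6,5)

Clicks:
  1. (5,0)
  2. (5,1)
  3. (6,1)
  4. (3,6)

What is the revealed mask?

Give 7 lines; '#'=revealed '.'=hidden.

Click 1 (5,0) count=2: revealed 1 new [(5,0)] -> total=1
Click 2 (5,1) count=2: revealed 1 new [(5,1)] -> total=2
Click 3 (6,1) count=0: revealed 4 new [(5,2) (6,0) (6,1) (6,2)] -> total=6
Click 4 (3,6) count=1: revealed 1 new [(3,6)] -> total=7

Answer: .......
.......
.......
......#
.......
###....
###....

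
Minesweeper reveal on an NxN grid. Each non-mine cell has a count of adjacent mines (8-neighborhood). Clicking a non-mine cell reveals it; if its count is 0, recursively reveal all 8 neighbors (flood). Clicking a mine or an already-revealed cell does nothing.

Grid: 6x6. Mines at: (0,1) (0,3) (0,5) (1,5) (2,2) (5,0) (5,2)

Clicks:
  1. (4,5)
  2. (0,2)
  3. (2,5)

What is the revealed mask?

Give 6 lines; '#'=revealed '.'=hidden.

Answer: ..#...
......
...###
...###
...###
...###

Derivation:
Click 1 (4,5) count=0: revealed 12 new [(2,3) (2,4) (2,5) (3,3) (3,4) (3,5) (4,3) (4,4) (4,5) (5,3) (5,4) (5,5)] -> total=12
Click 2 (0,2) count=2: revealed 1 new [(0,2)] -> total=13
Click 3 (2,5) count=1: revealed 0 new [(none)] -> total=13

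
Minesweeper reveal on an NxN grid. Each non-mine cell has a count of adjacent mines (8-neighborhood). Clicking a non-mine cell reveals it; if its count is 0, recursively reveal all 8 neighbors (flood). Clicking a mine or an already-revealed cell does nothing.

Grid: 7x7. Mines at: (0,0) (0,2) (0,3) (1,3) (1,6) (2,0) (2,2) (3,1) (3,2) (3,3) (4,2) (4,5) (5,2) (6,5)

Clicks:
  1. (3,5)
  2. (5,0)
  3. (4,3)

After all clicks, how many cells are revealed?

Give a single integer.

Click 1 (3,5) count=1: revealed 1 new [(3,5)] -> total=1
Click 2 (5,0) count=0: revealed 6 new [(4,0) (4,1) (5,0) (5,1) (6,0) (6,1)] -> total=7
Click 3 (4,3) count=4: revealed 1 new [(4,3)] -> total=8

Answer: 8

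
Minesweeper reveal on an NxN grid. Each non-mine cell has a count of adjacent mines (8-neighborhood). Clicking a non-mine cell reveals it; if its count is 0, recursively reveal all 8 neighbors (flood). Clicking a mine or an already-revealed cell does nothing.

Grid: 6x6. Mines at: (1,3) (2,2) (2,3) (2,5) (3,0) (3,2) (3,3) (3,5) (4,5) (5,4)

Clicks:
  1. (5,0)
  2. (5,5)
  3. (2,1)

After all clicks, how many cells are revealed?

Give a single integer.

Click 1 (5,0) count=0: revealed 8 new [(4,0) (4,1) (4,2) (4,3) (5,0) (5,1) (5,2) (5,3)] -> total=8
Click 2 (5,5) count=2: revealed 1 new [(5,5)] -> total=9
Click 3 (2,1) count=3: revealed 1 new [(2,1)] -> total=10

Answer: 10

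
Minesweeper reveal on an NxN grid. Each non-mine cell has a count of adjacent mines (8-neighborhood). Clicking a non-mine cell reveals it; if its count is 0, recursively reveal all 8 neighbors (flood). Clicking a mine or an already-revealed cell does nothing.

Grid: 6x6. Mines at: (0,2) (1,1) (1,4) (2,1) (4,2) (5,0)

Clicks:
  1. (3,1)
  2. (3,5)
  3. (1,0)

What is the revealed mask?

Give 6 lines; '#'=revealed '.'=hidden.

Click 1 (3,1) count=2: revealed 1 new [(3,1)] -> total=1
Click 2 (3,5) count=0: revealed 12 new [(2,3) (2,4) (2,5) (3,3) (3,4) (3,5) (4,3) (4,4) (4,5) (5,3) (5,4) (5,5)] -> total=13
Click 3 (1,0) count=2: revealed 1 new [(1,0)] -> total=14

Answer: ......
#.....
...###
.#.###
...###
...###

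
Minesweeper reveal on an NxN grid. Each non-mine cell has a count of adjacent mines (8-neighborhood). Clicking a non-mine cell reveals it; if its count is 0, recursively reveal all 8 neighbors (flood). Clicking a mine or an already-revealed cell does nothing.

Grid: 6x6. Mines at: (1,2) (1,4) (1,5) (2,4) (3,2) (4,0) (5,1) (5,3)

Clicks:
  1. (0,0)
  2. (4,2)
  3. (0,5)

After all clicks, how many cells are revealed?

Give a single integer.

Click 1 (0,0) count=0: revealed 8 new [(0,0) (0,1) (1,0) (1,1) (2,0) (2,1) (3,0) (3,1)] -> total=8
Click 2 (4,2) count=3: revealed 1 new [(4,2)] -> total=9
Click 3 (0,5) count=2: revealed 1 new [(0,5)] -> total=10

Answer: 10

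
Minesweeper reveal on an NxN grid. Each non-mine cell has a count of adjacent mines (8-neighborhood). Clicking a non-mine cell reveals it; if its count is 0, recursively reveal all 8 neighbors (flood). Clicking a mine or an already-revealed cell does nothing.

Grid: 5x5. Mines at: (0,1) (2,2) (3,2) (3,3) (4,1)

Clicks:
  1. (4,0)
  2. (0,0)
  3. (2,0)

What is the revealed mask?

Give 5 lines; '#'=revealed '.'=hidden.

Click 1 (4,0) count=1: revealed 1 new [(4,0)] -> total=1
Click 2 (0,0) count=1: revealed 1 new [(0,0)] -> total=2
Click 3 (2,0) count=0: revealed 6 new [(1,0) (1,1) (2,0) (2,1) (3,0) (3,1)] -> total=8

Answer: #....
##...
##...
##...
#....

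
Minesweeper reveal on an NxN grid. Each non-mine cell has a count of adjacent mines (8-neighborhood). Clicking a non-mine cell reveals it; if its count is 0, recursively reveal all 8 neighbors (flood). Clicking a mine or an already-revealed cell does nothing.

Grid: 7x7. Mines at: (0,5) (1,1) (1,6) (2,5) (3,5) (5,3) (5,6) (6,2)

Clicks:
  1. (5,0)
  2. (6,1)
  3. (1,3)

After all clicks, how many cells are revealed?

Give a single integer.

Click 1 (5,0) count=0: revealed 26 new [(0,2) (0,3) (0,4) (1,2) (1,3) (1,4) (2,0) (2,1) (2,2) (2,3) (2,4) (3,0) (3,1) (3,2) (3,3) (3,4) (4,0) (4,1) (4,2) (4,3) (4,4) (5,0) (5,1) (5,2) (6,0) (6,1)] -> total=26
Click 2 (6,1) count=1: revealed 0 new [(none)] -> total=26
Click 3 (1,3) count=0: revealed 0 new [(none)] -> total=26

Answer: 26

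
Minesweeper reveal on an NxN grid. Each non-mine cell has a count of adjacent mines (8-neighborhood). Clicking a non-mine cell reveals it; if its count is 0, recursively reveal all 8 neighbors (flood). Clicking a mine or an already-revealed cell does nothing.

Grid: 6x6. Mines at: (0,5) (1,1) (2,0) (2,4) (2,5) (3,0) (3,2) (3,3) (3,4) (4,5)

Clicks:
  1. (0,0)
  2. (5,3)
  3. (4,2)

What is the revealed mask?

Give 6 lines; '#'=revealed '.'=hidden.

Click 1 (0,0) count=1: revealed 1 new [(0,0)] -> total=1
Click 2 (5,3) count=0: revealed 10 new [(4,0) (4,1) (4,2) (4,3) (4,4) (5,0) (5,1) (5,2) (5,3) (5,4)] -> total=11
Click 3 (4,2) count=2: revealed 0 new [(none)] -> total=11

Answer: #.....
......
......
......
#####.
#####.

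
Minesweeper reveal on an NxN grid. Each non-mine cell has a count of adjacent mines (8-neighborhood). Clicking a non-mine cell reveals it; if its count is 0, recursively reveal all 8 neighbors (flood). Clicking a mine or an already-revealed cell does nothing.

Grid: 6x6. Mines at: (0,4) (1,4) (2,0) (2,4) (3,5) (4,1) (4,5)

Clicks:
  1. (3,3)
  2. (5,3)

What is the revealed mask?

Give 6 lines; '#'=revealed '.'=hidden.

Answer: ......
......
......
..###.
..###.
..###.

Derivation:
Click 1 (3,3) count=1: revealed 1 new [(3,3)] -> total=1
Click 2 (5,3) count=0: revealed 8 new [(3,2) (3,4) (4,2) (4,3) (4,4) (5,2) (5,3) (5,4)] -> total=9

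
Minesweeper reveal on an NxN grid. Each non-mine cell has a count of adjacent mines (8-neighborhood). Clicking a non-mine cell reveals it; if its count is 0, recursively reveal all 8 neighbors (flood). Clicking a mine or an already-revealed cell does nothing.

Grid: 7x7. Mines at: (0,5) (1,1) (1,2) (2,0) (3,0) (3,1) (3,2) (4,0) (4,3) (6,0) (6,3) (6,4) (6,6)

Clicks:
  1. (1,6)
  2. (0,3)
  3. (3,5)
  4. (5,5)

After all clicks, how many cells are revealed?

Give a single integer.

Click 1 (1,6) count=1: revealed 1 new [(1,6)] -> total=1
Click 2 (0,3) count=1: revealed 1 new [(0,3)] -> total=2
Click 3 (3,5) count=0: revealed 17 new [(1,3) (1,4) (1,5) (2,3) (2,4) (2,5) (2,6) (3,3) (3,4) (3,5) (3,6) (4,4) (4,5) (4,6) (5,4) (5,5) (5,6)] -> total=19
Click 4 (5,5) count=2: revealed 0 new [(none)] -> total=19

Answer: 19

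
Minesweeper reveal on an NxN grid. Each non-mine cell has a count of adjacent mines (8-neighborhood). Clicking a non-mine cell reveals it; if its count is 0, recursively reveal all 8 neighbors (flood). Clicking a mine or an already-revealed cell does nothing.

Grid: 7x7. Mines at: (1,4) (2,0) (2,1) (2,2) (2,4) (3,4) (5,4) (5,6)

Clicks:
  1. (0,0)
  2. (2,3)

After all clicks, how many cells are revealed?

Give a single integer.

Click 1 (0,0) count=0: revealed 8 new [(0,0) (0,1) (0,2) (0,3) (1,0) (1,1) (1,2) (1,3)] -> total=8
Click 2 (2,3) count=4: revealed 1 new [(2,3)] -> total=9

Answer: 9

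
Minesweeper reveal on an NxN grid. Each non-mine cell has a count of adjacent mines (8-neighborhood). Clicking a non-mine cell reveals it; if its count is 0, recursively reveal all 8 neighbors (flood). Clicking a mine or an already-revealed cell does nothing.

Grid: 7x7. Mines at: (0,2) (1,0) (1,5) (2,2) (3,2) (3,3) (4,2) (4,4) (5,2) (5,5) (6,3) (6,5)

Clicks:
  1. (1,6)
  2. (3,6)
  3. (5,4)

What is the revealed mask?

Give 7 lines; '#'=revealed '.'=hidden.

Click 1 (1,6) count=1: revealed 1 new [(1,6)] -> total=1
Click 2 (3,6) count=0: revealed 6 new [(2,5) (2,6) (3,5) (3,6) (4,5) (4,6)] -> total=7
Click 3 (5,4) count=4: revealed 1 new [(5,4)] -> total=8

Answer: .......
......#
.....##
.....##
.....##
....#..
.......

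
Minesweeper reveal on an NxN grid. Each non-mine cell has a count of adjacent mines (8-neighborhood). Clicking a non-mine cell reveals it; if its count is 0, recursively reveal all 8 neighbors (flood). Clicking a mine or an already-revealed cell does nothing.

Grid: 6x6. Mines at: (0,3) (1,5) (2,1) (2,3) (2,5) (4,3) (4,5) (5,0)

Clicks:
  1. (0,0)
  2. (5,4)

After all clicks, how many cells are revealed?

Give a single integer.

Click 1 (0,0) count=0: revealed 6 new [(0,0) (0,1) (0,2) (1,0) (1,1) (1,2)] -> total=6
Click 2 (5,4) count=2: revealed 1 new [(5,4)] -> total=7

Answer: 7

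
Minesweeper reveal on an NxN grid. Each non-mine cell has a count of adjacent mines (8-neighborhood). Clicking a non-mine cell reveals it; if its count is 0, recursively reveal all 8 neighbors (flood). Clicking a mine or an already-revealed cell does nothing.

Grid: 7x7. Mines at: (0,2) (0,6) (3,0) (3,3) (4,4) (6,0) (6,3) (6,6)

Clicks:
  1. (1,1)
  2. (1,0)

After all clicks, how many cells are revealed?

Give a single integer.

Answer: 6

Derivation:
Click 1 (1,1) count=1: revealed 1 new [(1,1)] -> total=1
Click 2 (1,0) count=0: revealed 5 new [(0,0) (0,1) (1,0) (2,0) (2,1)] -> total=6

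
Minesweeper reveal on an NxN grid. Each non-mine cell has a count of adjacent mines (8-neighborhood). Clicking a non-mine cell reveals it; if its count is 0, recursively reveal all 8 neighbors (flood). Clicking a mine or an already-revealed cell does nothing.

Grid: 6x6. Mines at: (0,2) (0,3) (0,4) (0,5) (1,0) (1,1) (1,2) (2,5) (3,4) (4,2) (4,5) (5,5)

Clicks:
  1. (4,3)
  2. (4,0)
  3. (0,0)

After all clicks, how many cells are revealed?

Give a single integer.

Click 1 (4,3) count=2: revealed 1 new [(4,3)] -> total=1
Click 2 (4,0) count=0: revealed 8 new [(2,0) (2,1) (3,0) (3,1) (4,0) (4,1) (5,0) (5,1)] -> total=9
Click 3 (0,0) count=2: revealed 1 new [(0,0)] -> total=10

Answer: 10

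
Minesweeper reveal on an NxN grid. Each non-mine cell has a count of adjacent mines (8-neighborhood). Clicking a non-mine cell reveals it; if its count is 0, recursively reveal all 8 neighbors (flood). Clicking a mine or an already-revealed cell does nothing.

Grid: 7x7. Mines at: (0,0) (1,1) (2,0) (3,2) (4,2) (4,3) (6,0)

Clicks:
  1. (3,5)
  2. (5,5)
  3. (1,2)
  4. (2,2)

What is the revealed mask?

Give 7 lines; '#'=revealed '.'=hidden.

Click 1 (3,5) count=0: revealed 34 new [(0,2) (0,3) (0,4) (0,5) (0,6) (1,2) (1,3) (1,4) (1,5) (1,6) (2,2) (2,3) (2,4) (2,5) (2,6) (3,3) (3,4) (3,5) (3,6) (4,4) (4,5) (4,6) (5,1) (5,2) (5,3) (5,4) (5,5) (5,6) (6,1) (6,2) (6,3) (6,4) (6,5) (6,6)] -> total=34
Click 2 (5,5) count=0: revealed 0 new [(none)] -> total=34
Click 3 (1,2) count=1: revealed 0 new [(none)] -> total=34
Click 4 (2,2) count=2: revealed 0 new [(none)] -> total=34

Answer: ..#####
..#####
..#####
...####
....###
.######
.######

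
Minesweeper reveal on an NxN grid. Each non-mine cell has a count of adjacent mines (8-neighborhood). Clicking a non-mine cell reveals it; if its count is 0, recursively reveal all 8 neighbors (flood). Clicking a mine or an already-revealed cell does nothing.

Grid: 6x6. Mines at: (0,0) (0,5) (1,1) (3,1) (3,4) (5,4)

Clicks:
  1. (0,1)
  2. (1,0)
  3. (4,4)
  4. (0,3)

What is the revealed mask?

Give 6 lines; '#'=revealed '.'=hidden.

Answer: .####.
#.###.
..###.
......
....#.
......

Derivation:
Click 1 (0,1) count=2: revealed 1 new [(0,1)] -> total=1
Click 2 (1,0) count=2: revealed 1 new [(1,0)] -> total=2
Click 3 (4,4) count=2: revealed 1 new [(4,4)] -> total=3
Click 4 (0,3) count=0: revealed 9 new [(0,2) (0,3) (0,4) (1,2) (1,3) (1,4) (2,2) (2,3) (2,4)] -> total=12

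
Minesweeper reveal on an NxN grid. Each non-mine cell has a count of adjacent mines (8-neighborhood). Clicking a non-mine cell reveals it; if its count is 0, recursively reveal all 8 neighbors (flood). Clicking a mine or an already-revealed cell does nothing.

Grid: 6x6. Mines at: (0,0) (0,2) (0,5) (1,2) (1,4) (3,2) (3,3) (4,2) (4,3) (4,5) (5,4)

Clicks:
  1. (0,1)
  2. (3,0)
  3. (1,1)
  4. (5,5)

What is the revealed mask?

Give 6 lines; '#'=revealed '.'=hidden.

Answer: .#....
##....
##....
##....
##....
##...#

Derivation:
Click 1 (0,1) count=3: revealed 1 new [(0,1)] -> total=1
Click 2 (3,0) count=0: revealed 10 new [(1,0) (1,1) (2,0) (2,1) (3,0) (3,1) (4,0) (4,1) (5,0) (5,1)] -> total=11
Click 3 (1,1) count=3: revealed 0 new [(none)] -> total=11
Click 4 (5,5) count=2: revealed 1 new [(5,5)] -> total=12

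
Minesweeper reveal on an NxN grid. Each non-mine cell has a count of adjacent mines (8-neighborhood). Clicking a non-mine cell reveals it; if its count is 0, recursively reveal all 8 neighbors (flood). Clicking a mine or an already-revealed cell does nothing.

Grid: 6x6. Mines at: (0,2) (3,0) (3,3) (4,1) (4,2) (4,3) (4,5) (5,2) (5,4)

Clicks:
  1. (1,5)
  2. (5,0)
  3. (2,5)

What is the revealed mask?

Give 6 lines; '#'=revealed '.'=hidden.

Answer: ...###
...###
...###
....##
......
#.....

Derivation:
Click 1 (1,5) count=0: revealed 11 new [(0,3) (0,4) (0,5) (1,3) (1,4) (1,5) (2,3) (2,4) (2,5) (3,4) (3,5)] -> total=11
Click 2 (5,0) count=1: revealed 1 new [(5,0)] -> total=12
Click 3 (2,5) count=0: revealed 0 new [(none)] -> total=12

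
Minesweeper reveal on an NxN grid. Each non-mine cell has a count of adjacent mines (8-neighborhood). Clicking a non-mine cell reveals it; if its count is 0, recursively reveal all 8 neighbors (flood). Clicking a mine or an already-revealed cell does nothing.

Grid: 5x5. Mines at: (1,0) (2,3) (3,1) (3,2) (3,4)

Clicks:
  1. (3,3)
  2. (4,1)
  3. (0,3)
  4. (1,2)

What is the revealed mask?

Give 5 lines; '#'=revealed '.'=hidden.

Answer: .####
.####
.....
...#.
.#...

Derivation:
Click 1 (3,3) count=3: revealed 1 new [(3,3)] -> total=1
Click 2 (4,1) count=2: revealed 1 new [(4,1)] -> total=2
Click 3 (0,3) count=0: revealed 8 new [(0,1) (0,2) (0,3) (0,4) (1,1) (1,2) (1,3) (1,4)] -> total=10
Click 4 (1,2) count=1: revealed 0 new [(none)] -> total=10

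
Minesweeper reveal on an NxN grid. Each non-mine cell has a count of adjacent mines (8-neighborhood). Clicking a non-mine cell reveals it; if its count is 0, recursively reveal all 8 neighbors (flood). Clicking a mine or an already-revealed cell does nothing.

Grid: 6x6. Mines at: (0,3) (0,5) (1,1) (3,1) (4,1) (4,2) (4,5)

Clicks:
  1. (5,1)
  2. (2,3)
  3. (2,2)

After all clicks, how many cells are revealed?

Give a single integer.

Answer: 13

Derivation:
Click 1 (5,1) count=2: revealed 1 new [(5,1)] -> total=1
Click 2 (2,3) count=0: revealed 12 new [(1,2) (1,3) (1,4) (1,5) (2,2) (2,3) (2,4) (2,5) (3,2) (3,3) (3,4) (3,5)] -> total=13
Click 3 (2,2) count=2: revealed 0 new [(none)] -> total=13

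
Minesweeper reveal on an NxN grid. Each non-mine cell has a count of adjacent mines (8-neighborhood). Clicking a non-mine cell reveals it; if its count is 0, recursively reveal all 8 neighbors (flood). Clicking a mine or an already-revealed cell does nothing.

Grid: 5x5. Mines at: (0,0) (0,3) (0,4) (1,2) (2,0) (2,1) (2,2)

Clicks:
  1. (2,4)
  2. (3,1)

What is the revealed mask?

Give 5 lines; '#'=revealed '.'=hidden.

Answer: .....
...##
...##
#####
#####

Derivation:
Click 1 (2,4) count=0: revealed 14 new [(1,3) (1,4) (2,3) (2,4) (3,0) (3,1) (3,2) (3,3) (3,4) (4,0) (4,1) (4,2) (4,3) (4,4)] -> total=14
Click 2 (3,1) count=3: revealed 0 new [(none)] -> total=14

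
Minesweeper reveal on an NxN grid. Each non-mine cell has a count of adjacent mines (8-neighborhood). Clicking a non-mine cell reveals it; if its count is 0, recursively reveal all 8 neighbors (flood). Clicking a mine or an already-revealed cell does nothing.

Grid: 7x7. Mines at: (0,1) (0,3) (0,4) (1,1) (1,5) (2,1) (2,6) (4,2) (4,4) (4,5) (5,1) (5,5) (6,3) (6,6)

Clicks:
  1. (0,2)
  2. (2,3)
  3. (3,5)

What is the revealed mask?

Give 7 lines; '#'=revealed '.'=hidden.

Answer: ..#....
..###..
..###..
..####.
.......
.......
.......

Derivation:
Click 1 (0,2) count=3: revealed 1 new [(0,2)] -> total=1
Click 2 (2,3) count=0: revealed 9 new [(1,2) (1,3) (1,4) (2,2) (2,3) (2,4) (3,2) (3,3) (3,4)] -> total=10
Click 3 (3,5) count=3: revealed 1 new [(3,5)] -> total=11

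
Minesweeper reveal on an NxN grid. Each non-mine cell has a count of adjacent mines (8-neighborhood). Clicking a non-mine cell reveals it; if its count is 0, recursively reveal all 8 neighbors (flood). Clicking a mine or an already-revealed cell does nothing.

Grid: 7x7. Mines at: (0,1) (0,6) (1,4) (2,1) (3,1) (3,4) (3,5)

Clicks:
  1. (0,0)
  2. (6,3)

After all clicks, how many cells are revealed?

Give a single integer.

Answer: 22

Derivation:
Click 1 (0,0) count=1: revealed 1 new [(0,0)] -> total=1
Click 2 (6,3) count=0: revealed 21 new [(4,0) (4,1) (4,2) (4,3) (4,4) (4,5) (4,6) (5,0) (5,1) (5,2) (5,3) (5,4) (5,5) (5,6) (6,0) (6,1) (6,2) (6,3) (6,4) (6,5) (6,6)] -> total=22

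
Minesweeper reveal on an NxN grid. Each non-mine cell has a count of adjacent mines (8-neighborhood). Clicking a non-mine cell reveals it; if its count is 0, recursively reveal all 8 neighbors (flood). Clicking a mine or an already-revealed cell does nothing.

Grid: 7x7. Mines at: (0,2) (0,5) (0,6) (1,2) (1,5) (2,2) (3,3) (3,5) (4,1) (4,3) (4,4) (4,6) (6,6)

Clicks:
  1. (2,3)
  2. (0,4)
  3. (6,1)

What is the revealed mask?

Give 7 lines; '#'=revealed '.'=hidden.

Click 1 (2,3) count=3: revealed 1 new [(2,3)] -> total=1
Click 2 (0,4) count=2: revealed 1 new [(0,4)] -> total=2
Click 3 (6,1) count=0: revealed 12 new [(5,0) (5,1) (5,2) (5,3) (5,4) (5,5) (6,0) (6,1) (6,2) (6,3) (6,4) (6,5)] -> total=14

Answer: ....#..
.......
...#...
.......
.......
######.
######.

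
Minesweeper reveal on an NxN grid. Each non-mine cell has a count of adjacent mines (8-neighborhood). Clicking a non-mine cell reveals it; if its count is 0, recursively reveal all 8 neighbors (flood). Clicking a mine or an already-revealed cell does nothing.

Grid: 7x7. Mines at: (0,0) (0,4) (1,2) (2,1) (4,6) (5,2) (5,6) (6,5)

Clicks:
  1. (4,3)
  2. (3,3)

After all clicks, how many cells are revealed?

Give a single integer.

Click 1 (4,3) count=1: revealed 1 new [(4,3)] -> total=1
Click 2 (3,3) count=0: revealed 22 new [(0,5) (0,6) (1,3) (1,4) (1,5) (1,6) (2,2) (2,3) (2,4) (2,5) (2,6) (3,2) (3,3) (3,4) (3,5) (3,6) (4,2) (4,4) (4,5) (5,3) (5,4) (5,5)] -> total=23

Answer: 23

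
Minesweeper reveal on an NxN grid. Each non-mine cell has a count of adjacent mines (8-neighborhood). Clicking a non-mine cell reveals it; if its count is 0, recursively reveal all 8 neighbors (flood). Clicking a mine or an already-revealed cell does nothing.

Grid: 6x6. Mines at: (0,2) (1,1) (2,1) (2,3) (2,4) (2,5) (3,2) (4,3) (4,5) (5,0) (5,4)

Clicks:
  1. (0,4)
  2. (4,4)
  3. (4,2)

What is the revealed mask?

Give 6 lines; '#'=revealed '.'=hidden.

Answer: ...###
...###
......
......
..#.#.
......

Derivation:
Click 1 (0,4) count=0: revealed 6 new [(0,3) (0,4) (0,5) (1,3) (1,4) (1,5)] -> total=6
Click 2 (4,4) count=3: revealed 1 new [(4,4)] -> total=7
Click 3 (4,2) count=2: revealed 1 new [(4,2)] -> total=8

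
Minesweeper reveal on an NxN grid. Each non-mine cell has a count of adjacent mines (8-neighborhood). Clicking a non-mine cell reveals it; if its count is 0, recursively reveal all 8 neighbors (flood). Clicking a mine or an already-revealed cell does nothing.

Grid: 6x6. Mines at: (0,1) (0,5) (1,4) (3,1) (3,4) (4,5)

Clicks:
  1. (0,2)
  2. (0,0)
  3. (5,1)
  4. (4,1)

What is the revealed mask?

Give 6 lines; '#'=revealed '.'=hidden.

Click 1 (0,2) count=1: revealed 1 new [(0,2)] -> total=1
Click 2 (0,0) count=1: revealed 1 new [(0,0)] -> total=2
Click 3 (5,1) count=0: revealed 10 new [(4,0) (4,1) (4,2) (4,3) (4,4) (5,0) (5,1) (5,2) (5,3) (5,4)] -> total=12
Click 4 (4,1) count=1: revealed 0 new [(none)] -> total=12

Answer: #.#...
......
......
......
#####.
#####.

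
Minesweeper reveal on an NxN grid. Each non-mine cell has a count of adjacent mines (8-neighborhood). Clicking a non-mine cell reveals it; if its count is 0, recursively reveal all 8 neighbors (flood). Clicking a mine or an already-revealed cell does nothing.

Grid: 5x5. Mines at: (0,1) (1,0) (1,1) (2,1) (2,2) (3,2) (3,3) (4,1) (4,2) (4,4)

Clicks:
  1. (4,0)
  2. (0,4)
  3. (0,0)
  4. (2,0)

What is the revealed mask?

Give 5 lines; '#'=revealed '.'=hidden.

Answer: #.###
..###
#..##
.....
#....

Derivation:
Click 1 (4,0) count=1: revealed 1 new [(4,0)] -> total=1
Click 2 (0,4) count=0: revealed 8 new [(0,2) (0,3) (0,4) (1,2) (1,3) (1,4) (2,3) (2,4)] -> total=9
Click 3 (0,0) count=3: revealed 1 new [(0,0)] -> total=10
Click 4 (2,0) count=3: revealed 1 new [(2,0)] -> total=11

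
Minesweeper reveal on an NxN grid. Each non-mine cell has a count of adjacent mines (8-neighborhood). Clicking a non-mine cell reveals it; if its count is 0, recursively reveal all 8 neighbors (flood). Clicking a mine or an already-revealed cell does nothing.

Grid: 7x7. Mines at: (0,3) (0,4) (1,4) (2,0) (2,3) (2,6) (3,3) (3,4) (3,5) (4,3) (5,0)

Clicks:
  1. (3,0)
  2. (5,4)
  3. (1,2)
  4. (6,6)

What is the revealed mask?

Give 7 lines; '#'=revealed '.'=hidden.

Answer: .......
..#....
.......
#......
....###
.######
.######

Derivation:
Click 1 (3,0) count=1: revealed 1 new [(3,0)] -> total=1
Click 2 (5,4) count=1: revealed 1 new [(5,4)] -> total=2
Click 3 (1,2) count=2: revealed 1 new [(1,2)] -> total=3
Click 4 (6,6) count=0: revealed 14 new [(4,4) (4,5) (4,6) (5,1) (5,2) (5,3) (5,5) (5,6) (6,1) (6,2) (6,3) (6,4) (6,5) (6,6)] -> total=17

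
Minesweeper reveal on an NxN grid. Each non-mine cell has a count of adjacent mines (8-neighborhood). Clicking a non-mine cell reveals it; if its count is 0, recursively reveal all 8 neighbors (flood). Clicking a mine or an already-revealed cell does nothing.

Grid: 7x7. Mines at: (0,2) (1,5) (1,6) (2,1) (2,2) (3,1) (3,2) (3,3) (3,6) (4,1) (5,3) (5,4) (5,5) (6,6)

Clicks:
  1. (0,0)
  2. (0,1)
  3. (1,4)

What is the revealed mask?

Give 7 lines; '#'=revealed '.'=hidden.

Answer: ##.....
##..#..
.......
.......
.......
.......
.......

Derivation:
Click 1 (0,0) count=0: revealed 4 new [(0,0) (0,1) (1,0) (1,1)] -> total=4
Click 2 (0,1) count=1: revealed 0 new [(none)] -> total=4
Click 3 (1,4) count=1: revealed 1 new [(1,4)] -> total=5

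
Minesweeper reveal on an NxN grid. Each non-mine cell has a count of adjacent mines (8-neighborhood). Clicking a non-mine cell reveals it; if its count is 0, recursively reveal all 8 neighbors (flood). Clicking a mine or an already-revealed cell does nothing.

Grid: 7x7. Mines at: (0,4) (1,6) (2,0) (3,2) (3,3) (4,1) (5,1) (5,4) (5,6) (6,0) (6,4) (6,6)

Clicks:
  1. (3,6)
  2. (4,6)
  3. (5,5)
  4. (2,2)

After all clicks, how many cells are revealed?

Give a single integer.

Click 1 (3,6) count=0: revealed 9 new [(2,4) (2,5) (2,6) (3,4) (3,5) (3,6) (4,4) (4,5) (4,6)] -> total=9
Click 2 (4,6) count=1: revealed 0 new [(none)] -> total=9
Click 3 (5,5) count=4: revealed 1 new [(5,5)] -> total=10
Click 4 (2,2) count=2: revealed 1 new [(2,2)] -> total=11

Answer: 11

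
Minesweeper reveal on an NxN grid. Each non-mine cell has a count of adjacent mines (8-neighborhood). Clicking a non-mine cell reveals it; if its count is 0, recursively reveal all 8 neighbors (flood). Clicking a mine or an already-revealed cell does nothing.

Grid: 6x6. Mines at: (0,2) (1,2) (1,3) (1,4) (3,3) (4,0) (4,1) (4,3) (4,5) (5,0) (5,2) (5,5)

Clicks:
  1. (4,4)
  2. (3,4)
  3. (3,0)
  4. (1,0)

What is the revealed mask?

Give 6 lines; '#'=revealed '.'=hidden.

Click 1 (4,4) count=4: revealed 1 new [(4,4)] -> total=1
Click 2 (3,4) count=3: revealed 1 new [(3,4)] -> total=2
Click 3 (3,0) count=2: revealed 1 new [(3,0)] -> total=3
Click 4 (1,0) count=0: revealed 7 new [(0,0) (0,1) (1,0) (1,1) (2,0) (2,1) (3,1)] -> total=10

Answer: ##....
##....
##....
##..#.
....#.
......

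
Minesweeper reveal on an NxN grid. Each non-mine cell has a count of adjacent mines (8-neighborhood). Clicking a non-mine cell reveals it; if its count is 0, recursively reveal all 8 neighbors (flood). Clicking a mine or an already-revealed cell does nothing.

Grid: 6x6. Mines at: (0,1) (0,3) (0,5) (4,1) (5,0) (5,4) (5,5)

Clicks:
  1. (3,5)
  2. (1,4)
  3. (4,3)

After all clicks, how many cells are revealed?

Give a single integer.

Click 1 (3,5) count=0: revealed 22 new [(1,0) (1,1) (1,2) (1,3) (1,4) (1,5) (2,0) (2,1) (2,2) (2,3) (2,4) (2,5) (3,0) (3,1) (3,2) (3,3) (3,4) (3,5) (4,2) (4,3) (4,4) (4,5)] -> total=22
Click 2 (1,4) count=2: revealed 0 new [(none)] -> total=22
Click 3 (4,3) count=1: revealed 0 new [(none)] -> total=22

Answer: 22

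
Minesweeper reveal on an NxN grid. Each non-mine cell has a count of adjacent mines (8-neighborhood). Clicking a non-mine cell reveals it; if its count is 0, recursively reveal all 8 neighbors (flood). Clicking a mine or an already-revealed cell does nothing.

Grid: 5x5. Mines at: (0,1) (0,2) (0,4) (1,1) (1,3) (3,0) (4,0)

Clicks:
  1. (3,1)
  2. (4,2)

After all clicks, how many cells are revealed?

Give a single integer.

Answer: 12

Derivation:
Click 1 (3,1) count=2: revealed 1 new [(3,1)] -> total=1
Click 2 (4,2) count=0: revealed 11 new [(2,1) (2,2) (2,3) (2,4) (3,2) (3,3) (3,4) (4,1) (4,2) (4,3) (4,4)] -> total=12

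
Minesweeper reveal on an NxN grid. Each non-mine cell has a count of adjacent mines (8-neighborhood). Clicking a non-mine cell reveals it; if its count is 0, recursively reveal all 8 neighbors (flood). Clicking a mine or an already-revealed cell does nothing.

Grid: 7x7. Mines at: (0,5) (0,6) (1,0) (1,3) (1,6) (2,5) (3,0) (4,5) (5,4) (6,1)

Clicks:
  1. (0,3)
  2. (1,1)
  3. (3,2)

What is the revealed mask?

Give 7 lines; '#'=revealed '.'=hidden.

Click 1 (0,3) count=1: revealed 1 new [(0,3)] -> total=1
Click 2 (1,1) count=1: revealed 1 new [(1,1)] -> total=2
Click 3 (3,2) count=0: revealed 15 new [(2,1) (2,2) (2,3) (2,4) (3,1) (3,2) (3,3) (3,4) (4,1) (4,2) (4,3) (4,4) (5,1) (5,2) (5,3)] -> total=17

Answer: ...#...
.#.....
.####..
.####..
.####..
.###...
.......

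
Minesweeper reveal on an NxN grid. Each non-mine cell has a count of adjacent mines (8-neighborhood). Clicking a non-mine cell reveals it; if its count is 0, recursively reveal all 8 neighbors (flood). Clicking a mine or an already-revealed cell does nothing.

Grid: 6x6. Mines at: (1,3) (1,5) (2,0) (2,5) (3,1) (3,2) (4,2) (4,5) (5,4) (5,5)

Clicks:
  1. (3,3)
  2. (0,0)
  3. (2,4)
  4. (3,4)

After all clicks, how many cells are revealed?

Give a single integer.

Answer: 9

Derivation:
Click 1 (3,3) count=2: revealed 1 new [(3,3)] -> total=1
Click 2 (0,0) count=0: revealed 6 new [(0,0) (0,1) (0,2) (1,0) (1,1) (1,2)] -> total=7
Click 3 (2,4) count=3: revealed 1 new [(2,4)] -> total=8
Click 4 (3,4) count=2: revealed 1 new [(3,4)] -> total=9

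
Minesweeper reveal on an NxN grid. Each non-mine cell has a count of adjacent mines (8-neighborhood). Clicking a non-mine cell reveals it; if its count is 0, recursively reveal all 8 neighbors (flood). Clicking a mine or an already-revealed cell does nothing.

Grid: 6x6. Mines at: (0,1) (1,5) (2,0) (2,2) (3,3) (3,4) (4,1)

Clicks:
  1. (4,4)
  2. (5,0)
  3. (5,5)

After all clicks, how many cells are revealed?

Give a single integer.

Answer: 9

Derivation:
Click 1 (4,4) count=2: revealed 1 new [(4,4)] -> total=1
Click 2 (5,0) count=1: revealed 1 new [(5,0)] -> total=2
Click 3 (5,5) count=0: revealed 7 new [(4,2) (4,3) (4,5) (5,2) (5,3) (5,4) (5,5)] -> total=9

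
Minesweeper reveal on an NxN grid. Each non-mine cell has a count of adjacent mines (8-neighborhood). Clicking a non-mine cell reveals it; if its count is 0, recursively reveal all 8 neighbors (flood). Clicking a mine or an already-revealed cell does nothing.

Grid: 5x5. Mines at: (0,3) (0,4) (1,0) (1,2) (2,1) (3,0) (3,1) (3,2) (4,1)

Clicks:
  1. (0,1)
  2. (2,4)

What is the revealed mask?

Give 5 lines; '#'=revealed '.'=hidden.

Answer: .#...
...##
...##
...##
...##

Derivation:
Click 1 (0,1) count=2: revealed 1 new [(0,1)] -> total=1
Click 2 (2,4) count=0: revealed 8 new [(1,3) (1,4) (2,3) (2,4) (3,3) (3,4) (4,3) (4,4)] -> total=9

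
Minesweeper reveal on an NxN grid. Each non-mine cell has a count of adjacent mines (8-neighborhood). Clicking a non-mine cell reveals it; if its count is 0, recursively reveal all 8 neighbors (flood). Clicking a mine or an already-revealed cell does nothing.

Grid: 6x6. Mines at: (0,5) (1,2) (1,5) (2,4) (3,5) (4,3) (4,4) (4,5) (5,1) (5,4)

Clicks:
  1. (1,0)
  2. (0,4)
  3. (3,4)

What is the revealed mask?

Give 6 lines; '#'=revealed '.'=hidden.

Click 1 (1,0) count=0: revealed 13 new [(0,0) (0,1) (1,0) (1,1) (2,0) (2,1) (2,2) (3,0) (3,1) (3,2) (4,0) (4,1) (4,2)] -> total=13
Click 2 (0,4) count=2: revealed 1 new [(0,4)] -> total=14
Click 3 (3,4) count=5: revealed 1 new [(3,4)] -> total=15

Answer: ##..#.
##....
###...
###.#.
###...
......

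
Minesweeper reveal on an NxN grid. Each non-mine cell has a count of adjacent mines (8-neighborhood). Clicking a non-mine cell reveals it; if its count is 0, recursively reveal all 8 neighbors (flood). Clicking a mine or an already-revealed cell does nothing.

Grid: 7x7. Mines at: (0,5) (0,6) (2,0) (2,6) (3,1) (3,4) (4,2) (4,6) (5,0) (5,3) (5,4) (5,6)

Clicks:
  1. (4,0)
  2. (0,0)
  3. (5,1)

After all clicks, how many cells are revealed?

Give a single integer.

Click 1 (4,0) count=2: revealed 1 new [(4,0)] -> total=1
Click 2 (0,0) count=0: revealed 14 new [(0,0) (0,1) (0,2) (0,3) (0,4) (1,0) (1,1) (1,2) (1,3) (1,4) (2,1) (2,2) (2,3) (2,4)] -> total=15
Click 3 (5,1) count=2: revealed 1 new [(5,1)] -> total=16

Answer: 16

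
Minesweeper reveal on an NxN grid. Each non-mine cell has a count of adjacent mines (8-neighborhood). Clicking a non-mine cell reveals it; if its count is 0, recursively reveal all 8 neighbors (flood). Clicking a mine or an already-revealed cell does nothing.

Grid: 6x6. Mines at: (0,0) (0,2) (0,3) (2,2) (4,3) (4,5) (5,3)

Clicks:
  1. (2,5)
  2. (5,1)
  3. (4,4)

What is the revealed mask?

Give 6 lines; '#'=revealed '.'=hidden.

Answer: ....##
##.###
##.###
######
###.#.
###...

Derivation:
Click 1 (2,5) count=0: revealed 11 new [(0,4) (0,5) (1,3) (1,4) (1,5) (2,3) (2,4) (2,5) (3,3) (3,4) (3,5)] -> total=11
Click 2 (5,1) count=0: revealed 13 new [(1,0) (1,1) (2,0) (2,1) (3,0) (3,1) (3,2) (4,0) (4,1) (4,2) (5,0) (5,1) (5,2)] -> total=24
Click 3 (4,4) count=3: revealed 1 new [(4,4)] -> total=25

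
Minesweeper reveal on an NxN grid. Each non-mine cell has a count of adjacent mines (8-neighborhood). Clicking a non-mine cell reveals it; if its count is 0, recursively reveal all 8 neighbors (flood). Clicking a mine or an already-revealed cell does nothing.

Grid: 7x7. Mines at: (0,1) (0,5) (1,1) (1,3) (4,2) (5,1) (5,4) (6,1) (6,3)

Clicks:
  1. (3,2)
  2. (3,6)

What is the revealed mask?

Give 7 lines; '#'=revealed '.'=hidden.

Answer: .......
....###
...####
..#####
...####
.....##
.....##

Derivation:
Click 1 (3,2) count=1: revealed 1 new [(3,2)] -> total=1
Click 2 (3,6) count=0: revealed 19 new [(1,4) (1,5) (1,6) (2,3) (2,4) (2,5) (2,6) (3,3) (3,4) (3,5) (3,6) (4,3) (4,4) (4,5) (4,6) (5,5) (5,6) (6,5) (6,6)] -> total=20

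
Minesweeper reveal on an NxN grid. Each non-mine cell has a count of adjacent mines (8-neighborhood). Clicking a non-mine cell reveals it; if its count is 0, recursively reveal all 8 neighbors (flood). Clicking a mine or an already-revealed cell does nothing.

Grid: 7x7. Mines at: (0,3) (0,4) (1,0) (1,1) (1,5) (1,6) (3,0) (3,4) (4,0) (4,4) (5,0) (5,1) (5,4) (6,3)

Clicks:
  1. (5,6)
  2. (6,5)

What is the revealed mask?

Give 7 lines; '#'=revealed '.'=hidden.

Click 1 (5,6) count=0: revealed 10 new [(2,5) (2,6) (3,5) (3,6) (4,5) (4,6) (5,5) (5,6) (6,5) (6,6)] -> total=10
Click 2 (6,5) count=1: revealed 0 new [(none)] -> total=10

Answer: .......
.......
.....##
.....##
.....##
.....##
.....##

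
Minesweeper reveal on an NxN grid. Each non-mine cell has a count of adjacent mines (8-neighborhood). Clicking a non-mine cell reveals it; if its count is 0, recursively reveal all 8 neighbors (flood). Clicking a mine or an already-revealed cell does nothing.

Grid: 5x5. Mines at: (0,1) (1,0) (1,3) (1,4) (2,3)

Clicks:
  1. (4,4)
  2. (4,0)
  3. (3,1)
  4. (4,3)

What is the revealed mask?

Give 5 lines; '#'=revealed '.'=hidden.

Answer: .....
.....
###..
#####
#####

Derivation:
Click 1 (4,4) count=0: revealed 13 new [(2,0) (2,1) (2,2) (3,0) (3,1) (3,2) (3,3) (3,4) (4,0) (4,1) (4,2) (4,3) (4,4)] -> total=13
Click 2 (4,0) count=0: revealed 0 new [(none)] -> total=13
Click 3 (3,1) count=0: revealed 0 new [(none)] -> total=13
Click 4 (4,3) count=0: revealed 0 new [(none)] -> total=13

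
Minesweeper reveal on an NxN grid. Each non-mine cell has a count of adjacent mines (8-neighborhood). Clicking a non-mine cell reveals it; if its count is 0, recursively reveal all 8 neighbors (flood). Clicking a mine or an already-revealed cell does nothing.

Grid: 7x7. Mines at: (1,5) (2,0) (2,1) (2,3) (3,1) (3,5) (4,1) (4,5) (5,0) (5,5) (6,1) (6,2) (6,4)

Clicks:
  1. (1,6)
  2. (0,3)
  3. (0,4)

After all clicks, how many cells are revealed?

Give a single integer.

Click 1 (1,6) count=1: revealed 1 new [(1,6)] -> total=1
Click 2 (0,3) count=0: revealed 10 new [(0,0) (0,1) (0,2) (0,3) (0,4) (1,0) (1,1) (1,2) (1,3) (1,4)] -> total=11
Click 3 (0,4) count=1: revealed 0 new [(none)] -> total=11

Answer: 11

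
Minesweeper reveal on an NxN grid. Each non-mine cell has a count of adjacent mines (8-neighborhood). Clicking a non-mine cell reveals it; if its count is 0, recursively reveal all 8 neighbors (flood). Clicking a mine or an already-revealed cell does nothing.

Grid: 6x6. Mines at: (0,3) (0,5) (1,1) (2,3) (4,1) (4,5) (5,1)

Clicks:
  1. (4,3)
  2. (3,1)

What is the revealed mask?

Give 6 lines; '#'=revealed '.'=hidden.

Click 1 (4,3) count=0: revealed 9 new [(3,2) (3,3) (3,4) (4,2) (4,3) (4,4) (5,2) (5,3) (5,4)] -> total=9
Click 2 (3,1) count=1: revealed 1 new [(3,1)] -> total=10

Answer: ......
......
......
.####.
..###.
..###.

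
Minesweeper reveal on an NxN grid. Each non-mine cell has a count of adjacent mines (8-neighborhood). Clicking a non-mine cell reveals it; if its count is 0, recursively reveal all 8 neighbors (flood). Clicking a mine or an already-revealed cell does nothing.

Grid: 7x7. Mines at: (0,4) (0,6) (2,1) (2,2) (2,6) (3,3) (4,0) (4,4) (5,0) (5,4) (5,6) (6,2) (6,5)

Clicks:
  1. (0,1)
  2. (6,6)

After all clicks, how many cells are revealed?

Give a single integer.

Answer: 9

Derivation:
Click 1 (0,1) count=0: revealed 8 new [(0,0) (0,1) (0,2) (0,3) (1,0) (1,1) (1,2) (1,3)] -> total=8
Click 2 (6,6) count=2: revealed 1 new [(6,6)] -> total=9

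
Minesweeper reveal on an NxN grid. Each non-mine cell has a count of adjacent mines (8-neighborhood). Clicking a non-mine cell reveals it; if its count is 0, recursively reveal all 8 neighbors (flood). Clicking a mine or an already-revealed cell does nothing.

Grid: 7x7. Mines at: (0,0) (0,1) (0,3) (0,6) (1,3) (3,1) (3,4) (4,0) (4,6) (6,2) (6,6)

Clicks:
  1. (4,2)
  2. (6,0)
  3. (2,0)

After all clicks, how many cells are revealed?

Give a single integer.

Click 1 (4,2) count=1: revealed 1 new [(4,2)] -> total=1
Click 2 (6,0) count=0: revealed 4 new [(5,0) (5,1) (6,0) (6,1)] -> total=5
Click 3 (2,0) count=1: revealed 1 new [(2,0)] -> total=6

Answer: 6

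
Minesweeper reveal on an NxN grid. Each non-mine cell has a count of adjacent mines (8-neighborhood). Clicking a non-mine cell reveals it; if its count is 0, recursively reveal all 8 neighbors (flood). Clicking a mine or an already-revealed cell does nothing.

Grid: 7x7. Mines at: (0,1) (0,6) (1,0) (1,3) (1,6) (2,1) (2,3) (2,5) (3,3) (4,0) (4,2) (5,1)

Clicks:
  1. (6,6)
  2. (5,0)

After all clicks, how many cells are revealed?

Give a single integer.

Click 1 (6,6) count=0: revealed 17 new [(3,4) (3,5) (3,6) (4,3) (4,4) (4,5) (4,6) (5,2) (5,3) (5,4) (5,5) (5,6) (6,2) (6,3) (6,4) (6,5) (6,6)] -> total=17
Click 2 (5,0) count=2: revealed 1 new [(5,0)] -> total=18

Answer: 18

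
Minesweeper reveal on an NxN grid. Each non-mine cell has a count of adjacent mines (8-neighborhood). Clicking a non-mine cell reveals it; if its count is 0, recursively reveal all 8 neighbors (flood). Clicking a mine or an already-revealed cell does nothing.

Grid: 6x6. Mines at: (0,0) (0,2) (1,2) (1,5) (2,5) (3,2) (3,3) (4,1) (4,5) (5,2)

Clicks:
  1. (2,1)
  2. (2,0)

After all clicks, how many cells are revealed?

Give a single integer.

Answer: 6

Derivation:
Click 1 (2,1) count=2: revealed 1 new [(2,1)] -> total=1
Click 2 (2,0) count=0: revealed 5 new [(1,0) (1,1) (2,0) (3,0) (3,1)] -> total=6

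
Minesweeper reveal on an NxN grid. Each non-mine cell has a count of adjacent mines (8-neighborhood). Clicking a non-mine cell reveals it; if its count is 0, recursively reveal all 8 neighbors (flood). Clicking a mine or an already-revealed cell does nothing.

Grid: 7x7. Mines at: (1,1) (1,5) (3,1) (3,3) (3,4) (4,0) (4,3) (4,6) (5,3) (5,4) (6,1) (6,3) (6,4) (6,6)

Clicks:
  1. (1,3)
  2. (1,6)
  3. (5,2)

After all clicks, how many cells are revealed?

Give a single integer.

Click 1 (1,3) count=0: revealed 9 new [(0,2) (0,3) (0,4) (1,2) (1,3) (1,4) (2,2) (2,3) (2,4)] -> total=9
Click 2 (1,6) count=1: revealed 1 new [(1,6)] -> total=10
Click 3 (5,2) count=4: revealed 1 new [(5,2)] -> total=11

Answer: 11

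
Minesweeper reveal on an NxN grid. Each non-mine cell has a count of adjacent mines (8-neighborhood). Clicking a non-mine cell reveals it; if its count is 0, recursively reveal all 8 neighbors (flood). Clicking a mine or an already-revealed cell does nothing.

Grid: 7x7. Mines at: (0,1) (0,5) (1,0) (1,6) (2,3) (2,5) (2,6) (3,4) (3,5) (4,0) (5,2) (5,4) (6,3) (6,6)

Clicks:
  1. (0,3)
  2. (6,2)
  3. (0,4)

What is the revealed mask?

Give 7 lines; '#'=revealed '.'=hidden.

Click 1 (0,3) count=0: revealed 6 new [(0,2) (0,3) (0,4) (1,2) (1,3) (1,4)] -> total=6
Click 2 (6,2) count=2: revealed 1 new [(6,2)] -> total=7
Click 3 (0,4) count=1: revealed 0 new [(none)] -> total=7

Answer: ..###..
..###..
.......
.......
.......
.......
..#....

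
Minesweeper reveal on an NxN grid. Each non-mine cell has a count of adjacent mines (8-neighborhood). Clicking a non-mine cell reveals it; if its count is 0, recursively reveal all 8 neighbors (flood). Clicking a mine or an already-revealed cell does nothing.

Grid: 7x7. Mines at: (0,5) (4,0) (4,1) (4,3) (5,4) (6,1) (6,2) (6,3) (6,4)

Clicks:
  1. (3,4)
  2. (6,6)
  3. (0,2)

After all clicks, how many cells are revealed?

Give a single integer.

Answer: 33

Derivation:
Click 1 (3,4) count=1: revealed 1 new [(3,4)] -> total=1
Click 2 (6,6) count=0: revealed 32 new [(0,0) (0,1) (0,2) (0,3) (0,4) (1,0) (1,1) (1,2) (1,3) (1,4) (1,5) (1,6) (2,0) (2,1) (2,2) (2,3) (2,4) (2,5) (2,6) (3,0) (3,1) (3,2) (3,3) (3,5) (3,6) (4,4) (4,5) (4,6) (5,5) (5,6) (6,5) (6,6)] -> total=33
Click 3 (0,2) count=0: revealed 0 new [(none)] -> total=33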